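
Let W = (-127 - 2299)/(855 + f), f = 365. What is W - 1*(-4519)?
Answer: 2755377/610 ≈ 4517.0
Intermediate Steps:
W = -1213/610 (W = (-127 - 2299)/(855 + 365) = -2426/1220 = -2426*1/1220 = -1213/610 ≈ -1.9885)
W - 1*(-4519) = -1213/610 - 1*(-4519) = -1213/610 + 4519 = 2755377/610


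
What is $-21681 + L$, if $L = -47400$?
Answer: $-69081$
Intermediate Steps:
$-21681 + L = -21681 - 47400 = -69081$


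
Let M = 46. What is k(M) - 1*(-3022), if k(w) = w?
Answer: 3068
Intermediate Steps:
k(M) - 1*(-3022) = 46 - 1*(-3022) = 46 + 3022 = 3068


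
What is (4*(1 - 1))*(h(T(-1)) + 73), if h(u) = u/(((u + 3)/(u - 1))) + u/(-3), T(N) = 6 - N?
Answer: 0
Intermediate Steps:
h(u) = -u/3 + u*(-1 + u)/(3 + u) (h(u) = u/(((3 + u)/(-1 + u))) + u*(-1/3) = u/(((3 + u)/(-1 + u))) - u/3 = u*((-1 + u)/(3 + u)) - u/3 = u*(-1 + u)/(3 + u) - u/3 = -u/3 + u*(-1 + u)/(3 + u))
(4*(1 - 1))*(h(T(-1)) + 73) = (4*(1 - 1))*(2*(6 - 1*(-1))*(-3 + (6 - 1*(-1)))/(3*(3 + (6 - 1*(-1)))) + 73) = (4*0)*(2*(6 + 1)*(-3 + (6 + 1))/(3*(3 + (6 + 1))) + 73) = 0*((2/3)*7*(-3 + 7)/(3 + 7) + 73) = 0*((2/3)*7*4/10 + 73) = 0*((2/3)*7*(1/10)*4 + 73) = 0*(28/15 + 73) = 0*(1123/15) = 0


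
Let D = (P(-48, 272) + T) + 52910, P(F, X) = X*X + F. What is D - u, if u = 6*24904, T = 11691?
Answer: -10887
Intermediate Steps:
P(F, X) = F + X² (P(F, X) = X² + F = F + X²)
u = 149424
D = 138537 (D = ((-48 + 272²) + 11691) + 52910 = ((-48 + 73984) + 11691) + 52910 = (73936 + 11691) + 52910 = 85627 + 52910 = 138537)
D - u = 138537 - 1*149424 = 138537 - 149424 = -10887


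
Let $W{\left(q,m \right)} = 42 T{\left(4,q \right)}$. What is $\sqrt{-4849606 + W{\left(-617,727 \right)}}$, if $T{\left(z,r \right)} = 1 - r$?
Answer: $5 i \sqrt{192946} \approx 2196.3 i$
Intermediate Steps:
$W{\left(q,m \right)} = 42 - 42 q$ ($W{\left(q,m \right)} = 42 \left(1 - q\right) = 42 - 42 q$)
$\sqrt{-4849606 + W{\left(-617,727 \right)}} = \sqrt{-4849606 + \left(42 - -25914\right)} = \sqrt{-4849606 + \left(42 + 25914\right)} = \sqrt{-4849606 + 25956} = \sqrt{-4823650} = 5 i \sqrt{192946}$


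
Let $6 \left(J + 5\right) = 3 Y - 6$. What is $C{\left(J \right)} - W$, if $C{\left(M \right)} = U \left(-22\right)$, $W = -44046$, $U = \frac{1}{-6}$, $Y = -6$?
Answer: $\frac{132149}{3} \approx 44050.0$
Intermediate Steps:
$U = - \frac{1}{6} \approx -0.16667$
$J = -9$ ($J = -5 + \frac{3 \left(-6\right) - 6}{6} = -5 + \frac{-18 - 6}{6} = -5 + \frac{1}{6} \left(-24\right) = -5 - 4 = -9$)
$C{\left(M \right)} = \frac{11}{3}$ ($C{\left(M \right)} = \left(- \frac{1}{6}\right) \left(-22\right) = \frac{11}{3}$)
$C{\left(J \right)} - W = \frac{11}{3} - -44046 = \frac{11}{3} + 44046 = \frac{132149}{3}$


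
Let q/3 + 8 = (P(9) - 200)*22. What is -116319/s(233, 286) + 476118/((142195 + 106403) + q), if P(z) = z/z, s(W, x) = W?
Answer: -505096479/1015880 ≈ -497.20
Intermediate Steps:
P(z) = 1
q = -13158 (q = -24 + 3*((1 - 200)*22) = -24 + 3*(-199*22) = -24 + 3*(-4378) = -24 - 13134 = -13158)
-116319/s(233, 286) + 476118/((142195 + 106403) + q) = -116319/233 + 476118/((142195 + 106403) - 13158) = -116319*1/233 + 476118/(248598 - 13158) = -116319/233 + 476118/235440 = -116319/233 + 476118*(1/235440) = -116319/233 + 8817/4360 = -505096479/1015880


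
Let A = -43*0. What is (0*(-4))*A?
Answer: 0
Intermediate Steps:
A = 0
(0*(-4))*A = (0*(-4))*0 = 0*0 = 0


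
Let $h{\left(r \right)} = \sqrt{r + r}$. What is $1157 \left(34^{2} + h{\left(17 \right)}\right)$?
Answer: $1337492 + 1157 \sqrt{34} \approx 1.3442 \cdot 10^{6}$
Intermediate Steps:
$h{\left(r \right)} = \sqrt{2} \sqrt{r}$ ($h{\left(r \right)} = \sqrt{2 r} = \sqrt{2} \sqrt{r}$)
$1157 \left(34^{2} + h{\left(17 \right)}\right) = 1157 \left(34^{2} + \sqrt{2} \sqrt{17}\right) = 1157 \left(1156 + \sqrt{34}\right) = 1337492 + 1157 \sqrt{34}$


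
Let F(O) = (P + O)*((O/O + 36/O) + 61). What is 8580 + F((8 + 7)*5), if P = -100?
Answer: 7018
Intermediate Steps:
F(O) = (-100 + O)*(62 + 36/O) (F(O) = (-100 + O)*((O/O + 36/O) + 61) = (-100 + O)*((1 + 36/O) + 61) = (-100 + O)*(62 + 36/O))
8580 + F((8 + 7)*5) = 8580 + (-6164 - 3600*1/(5*(8 + 7)) + 62*((8 + 7)*5)) = 8580 + (-6164 - 3600/(15*5) + 62*(15*5)) = 8580 + (-6164 - 3600/75 + 62*75) = 8580 + (-6164 - 3600*1/75 + 4650) = 8580 + (-6164 - 48 + 4650) = 8580 - 1562 = 7018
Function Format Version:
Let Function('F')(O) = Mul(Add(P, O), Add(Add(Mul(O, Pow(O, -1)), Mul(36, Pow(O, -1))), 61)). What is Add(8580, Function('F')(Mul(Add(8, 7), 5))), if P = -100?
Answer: 7018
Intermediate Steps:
Function('F')(O) = Mul(Add(-100, O), Add(62, Mul(36, Pow(O, -1)))) (Function('F')(O) = Mul(Add(-100, O), Add(Add(Mul(O, Pow(O, -1)), Mul(36, Pow(O, -1))), 61)) = Mul(Add(-100, O), Add(Add(1, Mul(36, Pow(O, -1))), 61)) = Mul(Add(-100, O), Add(62, Mul(36, Pow(O, -1)))))
Add(8580, Function('F')(Mul(Add(8, 7), 5))) = Add(8580, Add(-6164, Mul(-3600, Pow(Mul(Add(8, 7), 5), -1)), Mul(62, Mul(Add(8, 7), 5)))) = Add(8580, Add(-6164, Mul(-3600, Pow(Mul(15, 5), -1)), Mul(62, Mul(15, 5)))) = Add(8580, Add(-6164, Mul(-3600, Pow(75, -1)), Mul(62, 75))) = Add(8580, Add(-6164, Mul(-3600, Rational(1, 75)), 4650)) = Add(8580, Add(-6164, -48, 4650)) = Add(8580, -1562) = 7018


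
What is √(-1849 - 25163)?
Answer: 2*I*√6753 ≈ 164.35*I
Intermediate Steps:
√(-1849 - 25163) = √(-27012) = 2*I*√6753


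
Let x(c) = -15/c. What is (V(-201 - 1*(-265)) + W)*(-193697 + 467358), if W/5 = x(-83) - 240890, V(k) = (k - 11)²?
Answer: -27293888524608/83 ≈ -3.2884e+11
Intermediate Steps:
V(k) = (-11 + k)²
W = -99969275/83 (W = 5*(-15/(-83) - 240890) = 5*(-15*(-1/83) - 240890) = 5*(15/83 - 240890) = 5*(-19993855/83) = -99969275/83 ≈ -1.2044e+6)
(V(-201 - 1*(-265)) + W)*(-193697 + 467358) = ((-11 + (-201 - 1*(-265)))² - 99969275/83)*(-193697 + 467358) = ((-11 + (-201 + 265))² - 99969275/83)*273661 = ((-11 + 64)² - 99969275/83)*273661 = (53² - 99969275/83)*273661 = (2809 - 99969275/83)*273661 = -99736128/83*273661 = -27293888524608/83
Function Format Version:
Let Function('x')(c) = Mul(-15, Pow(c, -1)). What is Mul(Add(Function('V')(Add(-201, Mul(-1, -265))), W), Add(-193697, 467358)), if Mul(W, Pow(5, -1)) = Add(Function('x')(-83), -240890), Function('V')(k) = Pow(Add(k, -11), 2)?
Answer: Rational(-27293888524608, 83) ≈ -3.2884e+11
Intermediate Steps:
Function('V')(k) = Pow(Add(-11, k), 2)
W = Rational(-99969275, 83) (W = Mul(5, Add(Mul(-15, Pow(-83, -1)), -240890)) = Mul(5, Add(Mul(-15, Rational(-1, 83)), -240890)) = Mul(5, Add(Rational(15, 83), -240890)) = Mul(5, Rational(-19993855, 83)) = Rational(-99969275, 83) ≈ -1.2044e+6)
Mul(Add(Function('V')(Add(-201, Mul(-1, -265))), W), Add(-193697, 467358)) = Mul(Add(Pow(Add(-11, Add(-201, Mul(-1, -265))), 2), Rational(-99969275, 83)), Add(-193697, 467358)) = Mul(Add(Pow(Add(-11, Add(-201, 265)), 2), Rational(-99969275, 83)), 273661) = Mul(Add(Pow(Add(-11, 64), 2), Rational(-99969275, 83)), 273661) = Mul(Add(Pow(53, 2), Rational(-99969275, 83)), 273661) = Mul(Add(2809, Rational(-99969275, 83)), 273661) = Mul(Rational(-99736128, 83), 273661) = Rational(-27293888524608, 83)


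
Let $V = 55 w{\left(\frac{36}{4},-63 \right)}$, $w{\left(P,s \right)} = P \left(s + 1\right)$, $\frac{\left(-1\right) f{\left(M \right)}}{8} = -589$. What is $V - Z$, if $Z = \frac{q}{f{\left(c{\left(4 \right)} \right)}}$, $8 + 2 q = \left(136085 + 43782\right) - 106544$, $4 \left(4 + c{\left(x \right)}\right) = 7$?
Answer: $- \frac{9332125}{304} \approx -30698.0$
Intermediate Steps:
$c{\left(x \right)} = - \frac{9}{4}$ ($c{\left(x \right)} = -4 + \frac{1}{4} \cdot 7 = -4 + \frac{7}{4} = - \frac{9}{4}$)
$f{\left(M \right)} = 4712$ ($f{\left(M \right)} = \left(-8\right) \left(-589\right) = 4712$)
$w{\left(P,s \right)} = P \left(1 + s\right)$
$q = \frac{73315}{2}$ ($q = -4 + \frac{\left(136085 + 43782\right) - 106544}{2} = -4 + \frac{179867 - 106544}{2} = -4 + \frac{1}{2} \cdot 73323 = -4 + \frac{73323}{2} = \frac{73315}{2} \approx 36658.0$)
$Z = \frac{2365}{304}$ ($Z = \frac{73315}{2 \cdot 4712} = \frac{73315}{2} \cdot \frac{1}{4712} = \frac{2365}{304} \approx 7.7796$)
$V = -30690$ ($V = 55 \cdot \frac{36}{4} \left(1 - 63\right) = 55 \cdot 36 \cdot \frac{1}{4} \left(-62\right) = 55 \cdot 9 \left(-62\right) = 55 \left(-558\right) = -30690$)
$V - Z = -30690 - \frac{2365}{304} = - \frac{9332125}{304}$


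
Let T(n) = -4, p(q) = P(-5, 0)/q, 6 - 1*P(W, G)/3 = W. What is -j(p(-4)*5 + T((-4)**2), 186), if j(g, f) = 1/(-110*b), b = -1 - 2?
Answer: -1/330 ≈ -0.0030303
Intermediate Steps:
b = -3
P(W, G) = 18 - 3*W
p(q) = 33/q (p(q) = (18 - 3*(-5))/q = (18 + 15)/q = 33/q)
j(g, f) = 1/330 (j(g, f) = 1/(-110*(-3)) = 1/330)
-j(p(-4)*5 + T((-4)**2), 186) = -1*1/330 = -1/330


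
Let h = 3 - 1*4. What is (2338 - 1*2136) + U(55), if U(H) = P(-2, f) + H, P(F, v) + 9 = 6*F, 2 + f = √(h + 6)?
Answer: 236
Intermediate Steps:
h = -1 (h = 3 - 4 = -1)
f = -2 + √5 (f = -2 + √(-1 + 6) = -2 + √5 ≈ 0.23607)
P(F, v) = -9 + 6*F
U(H) = -21 + H (U(H) = (-9 + 6*(-2)) + H = (-9 - 12) + H = -21 + H)
(2338 - 1*2136) + U(55) = (2338 - 1*2136) + (-21 + 55) = (2338 - 2136) + 34 = 202 + 34 = 236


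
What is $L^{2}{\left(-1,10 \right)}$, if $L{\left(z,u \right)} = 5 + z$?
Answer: $16$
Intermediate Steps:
$L^{2}{\left(-1,10 \right)} = \left(5 - 1\right)^{2} = 4^{2} = 16$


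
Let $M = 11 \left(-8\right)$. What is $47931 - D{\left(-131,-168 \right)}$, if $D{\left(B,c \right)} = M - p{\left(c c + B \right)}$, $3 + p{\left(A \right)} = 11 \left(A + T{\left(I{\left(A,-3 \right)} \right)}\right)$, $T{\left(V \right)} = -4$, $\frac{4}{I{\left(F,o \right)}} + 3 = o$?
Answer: $356995$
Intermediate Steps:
$I{\left(F,o \right)} = \frac{4}{-3 + o}$
$M = -88$
$p{\left(A \right)} = -47 + 11 A$ ($p{\left(A \right)} = -3 + 11 \left(A - 4\right) = -3 + 11 \left(-4 + A\right) = -3 + \left(-44 + 11 A\right) = -47 + 11 A$)
$D{\left(B,c \right)} = -41 - 11 B - 11 c^{2}$ ($D{\left(B,c \right)} = -88 - \left(-47 + 11 \left(c c + B\right)\right) = -88 - \left(-47 + 11 \left(c^{2} + B\right)\right) = -88 - \left(-47 + 11 \left(B + c^{2}\right)\right) = -88 - \left(-47 + \left(11 B + 11 c^{2}\right)\right) = -88 - \left(-47 + 11 B + 11 c^{2}\right) = -41 - 11 B - 11 c^{2}$)
$47931 - D{\left(-131,-168 \right)} = 47931 - \left(-41 - -1441 - 11 \left(-168\right)^{2}\right) = 47931 - \left(-41 + 1441 - 310464\right) = 47931 - -309064 = 47931 + 309064 = 356995$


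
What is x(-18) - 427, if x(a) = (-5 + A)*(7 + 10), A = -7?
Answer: -631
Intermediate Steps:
x(a) = -204 (x(a) = (-5 - 7)*(7 + 10) = -12*17 = -204)
x(-18) - 427 = -204 - 427 = -631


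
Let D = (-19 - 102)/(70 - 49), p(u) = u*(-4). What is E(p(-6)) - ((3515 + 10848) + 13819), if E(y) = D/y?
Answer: -14203849/504 ≈ -28182.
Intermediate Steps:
p(u) = -4*u
D = -121/21 ≈ -5.7619
E(y) = -121/(21*y)
E(p(-6)) - ((3515 + 10848) + 13819) = -121/(21*((-4*(-6)))) - ((3515 + 10848) + 13819) = -121/21/24 - (14363 + 13819) = -121/21*1/24 - 1*28182 = -121/504 - 28182 = -14203849/504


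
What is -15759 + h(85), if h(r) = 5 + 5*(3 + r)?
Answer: -15314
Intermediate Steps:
h(r) = 20 + 5*r (h(r) = 5 + (15 + 5*r) = 20 + 5*r)
-15759 + h(85) = -15759 + (20 + 5*85) = -15759 + (20 + 425) = -15759 + 445 = -15314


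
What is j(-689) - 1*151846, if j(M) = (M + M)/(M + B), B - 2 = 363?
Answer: -24598363/162 ≈ -1.5184e+5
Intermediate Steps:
B = 365 (B = 2 + 363 = 365)
j(M) = 2*M/(365 + M) (j(M) = (M + M)/(M + 365) = (2*M)/(365 + M) = 2*M/(365 + M))
j(-689) - 1*151846 = 2*(-689)/(365 - 689) - 1*151846 = 2*(-689)/(-324) - 151846 = 2*(-689)*(-1/324) - 151846 = 689/162 - 151846 = -24598363/162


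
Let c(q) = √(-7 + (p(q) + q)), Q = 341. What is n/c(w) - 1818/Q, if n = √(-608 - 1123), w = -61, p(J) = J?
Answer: -1818/341 + √24811/43 ≈ -1.6682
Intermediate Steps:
n = I*√1731 (n = √(-1731) = I*√1731 ≈ 41.605*I)
c(q) = √(-7 + 2*q) (c(q) = √(-7 + (q + q)) = √(-7 + 2*q))
n/c(w) - 1818/Q = (I*√1731)/(√(-7 + 2*(-61))) - 1818/341 = (I*√1731)/(√(-7 - 122)) - 1818*1/341 = (I*√1731)/(√(-129)) - 1818/341 = (I*√1731)/((I*√129)) - 1818/341 = (I*√1731)*(-I*√129/129) - 1818/341 = √24811/43 - 1818/341 = -1818/341 + √24811/43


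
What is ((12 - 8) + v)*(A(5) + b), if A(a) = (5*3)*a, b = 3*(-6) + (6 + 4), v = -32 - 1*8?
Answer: -2412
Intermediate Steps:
v = -40 (v = -32 - 8 = -40)
b = -8 (b = -18 + 10 = -8)
A(a) = 15*a
((12 - 8) + v)*(A(5) + b) = ((12 - 8) - 40)*(15*5 - 8) = (4 - 40)*(75 - 8) = -36*67 = -2412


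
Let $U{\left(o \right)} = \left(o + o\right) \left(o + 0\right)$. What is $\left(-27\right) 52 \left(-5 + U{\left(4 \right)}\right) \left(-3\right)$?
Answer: $113724$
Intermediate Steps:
$U{\left(o \right)} = 2 o^{2}$ ($U{\left(o \right)} = 2 o o = 2 o^{2}$)
$\left(-27\right) 52 \left(-5 + U{\left(4 \right)}\right) \left(-3\right) = \left(-27\right) 52 \left(-5 + 2 \cdot 4^{2}\right) \left(-3\right) = - 1404 \left(-5 + 2 \cdot 16\right) \left(-3\right) = - 1404 \left(-5 + 32\right) \left(-3\right) = - 1404 \cdot 27 \left(-3\right) = \left(-1404\right) \left(-81\right) = 113724$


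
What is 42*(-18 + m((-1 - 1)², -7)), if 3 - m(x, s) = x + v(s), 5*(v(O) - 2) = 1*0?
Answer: -882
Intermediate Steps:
v(O) = 2 (v(O) = 2 + (1*0)/5 = 2 + (⅕)*0 = 2 + 0 = 2)
m(x, s) = 1 - x (m(x, s) = 3 - (x + 2) = 3 - (2 + x) = 3 + (-2 - x) = 1 - x)
42*(-18 + m((-1 - 1)², -7)) = 42*(-18 + (1 - (-1 - 1)²)) = 42*(-18 + (1 - 1*(-2)²)) = 42*(-18 + (1 - 1*4)) = 42*(-18 + (1 - 4)) = 42*(-18 - 3) = 42*(-21) = -882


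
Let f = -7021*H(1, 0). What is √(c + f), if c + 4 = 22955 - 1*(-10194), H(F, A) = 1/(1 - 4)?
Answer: 2*√79842/3 ≈ 188.38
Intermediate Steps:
H(F, A) = -⅓ (H(F, A) = 1/(-3) = -⅓)
c = 33145 (c = -4 + (22955 - 1*(-10194)) = -4 + (22955 + 10194) = -4 + 33149 = 33145)
f = 7021/3 (f = -7021*(-⅓) = 7021/3 ≈ 2340.3)
√(c + f) = √(33145 + 7021/3) = √(106456/3) = 2*√79842/3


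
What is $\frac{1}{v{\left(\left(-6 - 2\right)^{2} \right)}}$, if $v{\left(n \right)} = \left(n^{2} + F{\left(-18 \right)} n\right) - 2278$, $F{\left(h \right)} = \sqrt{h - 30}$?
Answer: $\frac{303}{583622} - \frac{64 i \sqrt{3}}{875433} \approx 0.00051917 - 0.00012662 i$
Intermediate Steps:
$F{\left(h \right)} = \sqrt{-30 + h}$
$v{\left(n \right)} = -2278 + n^{2} + 4 i n \sqrt{3}$ ($v{\left(n \right)} = \left(n^{2} + \sqrt{-30 - 18} n\right) - 2278 = \left(n^{2} + \sqrt{-48} n\right) - 2278 = \left(n^{2} + 4 i \sqrt{3} n\right) - 2278 = \left(n^{2} + 4 i n \sqrt{3}\right) - 2278 = -2278 + n^{2} + 4 i n \sqrt{3}$)
$\frac{1}{v{\left(\left(-6 - 2\right)^{2} \right)}} = \frac{1}{-2278 + \left(\left(-6 - 2\right)^{2}\right)^{2} + 4 i \left(-6 - 2\right)^{2} \sqrt{3}} = \frac{1}{-2278 + \left(\left(-8\right)^{2}\right)^{2} + 4 i \left(-8\right)^{2} \sqrt{3}} = \frac{1}{-2278 + 64^{2} + 4 i 64 \sqrt{3}} = \frac{1}{-2278 + 4096 + 256 i \sqrt{3}} = \frac{1}{1818 + 256 i \sqrt{3}}$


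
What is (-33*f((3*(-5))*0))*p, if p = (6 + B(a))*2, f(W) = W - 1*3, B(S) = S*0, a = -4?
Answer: 1188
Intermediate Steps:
B(S) = 0
f(W) = -3 + W (f(W) = W - 3 = -3 + W)
p = 12 (p = (6 + 0)*2 = 6*2 = 12)
(-33*f((3*(-5))*0))*p = -33*(-3 + (3*(-5))*0)*12 = -33*(-3 - 15*0)*12 = -33*(-3 + 0)*12 = -33*(-3)*12 = 99*12 = 1188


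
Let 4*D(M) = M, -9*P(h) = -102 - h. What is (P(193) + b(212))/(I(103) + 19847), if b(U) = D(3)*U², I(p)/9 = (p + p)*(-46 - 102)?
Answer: -303667/2290905 ≈ -0.13255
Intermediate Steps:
P(h) = 34/3 + h/9 (P(h) = -(-102 - h)/9 = 34/3 + h/9)
D(M) = M/4
I(p) = -2664*p (I(p) = 9*((p + p)*(-46 - 102)) = 9*((2*p)*(-148)) = 9*(-296*p) = -2664*p)
b(U) = 3*U²/4 (b(U) = ((¼)*3)*U² = 3*U²/4)
(P(193) + b(212))/(I(103) + 19847) = ((34/3 + (⅑)*193) + (¾)*212²)/(-2664*103 + 19847) = ((34/3 + 193/9) + (¾)*44944)/(-274392 + 19847) = (295/9 + 33708)/(-254545) = (303667/9)*(-1/254545) = -303667/2290905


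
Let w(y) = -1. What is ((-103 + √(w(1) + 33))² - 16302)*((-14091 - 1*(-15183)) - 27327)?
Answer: 148516335 + 21617640*√2 ≈ 1.7909e+8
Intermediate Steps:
((-103 + √(w(1) + 33))² - 16302)*((-14091 - 1*(-15183)) - 27327) = ((-103 + √(-1 + 33))² - 16302)*((-14091 - 1*(-15183)) - 27327) = ((-103 + √32)² - 16302)*((-14091 + 15183) - 27327) = ((-103 + 4*√2)² - 16302)*(1092 - 27327) = (-16302 + (-103 + 4*√2)²)*(-26235) = 427682970 - 26235*(-103 + 4*√2)²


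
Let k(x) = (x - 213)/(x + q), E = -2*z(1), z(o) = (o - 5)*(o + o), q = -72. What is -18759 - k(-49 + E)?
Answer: -656647/35 ≈ -18761.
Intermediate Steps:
z(o) = 2*o*(-5 + o) (z(o) = (-5 + o)*(2*o) = 2*o*(-5 + o))
E = 16 (E = -4*(-5 + 1) = -4*(-4) = -2*(-8) = 16)
k(x) = (-213 + x)/(-72 + x) (k(x) = (x - 213)/(x - 72) = (-213 + x)/(-72 + x))
-18759 - k(-49 + E) = -18759 - (-213 + (-49 + 16))/(-72 + (-49 + 16)) = -18759 - (-213 - 33)/(-72 - 33) = -18759 - (-246)/(-105) = -18759 - (-1)*(-246)/105 = -18759 - 1*82/35 = -18759 - 82/35 = -656647/35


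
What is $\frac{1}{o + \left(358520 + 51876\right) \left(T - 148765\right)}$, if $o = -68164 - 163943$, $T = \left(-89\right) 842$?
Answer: $- \frac{1}{91807048495} \approx -1.0892 \cdot 10^{-11}$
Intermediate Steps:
$T = -74938$
$o = -232107$
$\frac{1}{o + \left(358520 + 51876\right) \left(T - 148765\right)} = \frac{1}{-232107 + \left(358520 + 51876\right) \left(-74938 - 148765\right)} = \frac{1}{-232107 + 410396 \left(-223703\right)} = \frac{1}{-232107 - 91806816388} = \frac{1}{-91807048495} = - \frac{1}{91807048495}$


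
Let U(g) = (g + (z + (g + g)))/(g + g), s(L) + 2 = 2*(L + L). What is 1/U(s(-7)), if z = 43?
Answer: 60/47 ≈ 1.2766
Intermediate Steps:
s(L) = -2 + 4*L (s(L) = -2 + 2*(L + L) = -2 + 2*(2*L) = -2 + 4*L)
U(g) = (43 + 3*g)/(2*g) (U(g) = (g + (43 + (g + g)))/(g + g) = (g + (43 + 2*g))/((2*g)) = (43 + 3*g)*(1/(2*g)) = (43 + 3*g)/(2*g))
1/U(s(-7)) = 1/((43 + 3*(-2 + 4*(-7)))/(2*(-2 + 4*(-7)))) = 1/((43 + 3*(-2 - 28))/(2*(-2 - 28))) = 1/((½)*(43 + 3*(-30))/(-30)) = 1/((½)*(-1/30)*(43 - 90)) = 1/((½)*(-1/30)*(-47)) = 1/(47/60) = 60/47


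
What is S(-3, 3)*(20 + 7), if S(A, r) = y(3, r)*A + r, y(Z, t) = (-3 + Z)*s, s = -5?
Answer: 81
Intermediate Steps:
y(Z, t) = 15 - 5*Z (y(Z, t) = (-3 + Z)*(-5) = 15 - 5*Z)
S(A, r) = r (S(A, r) = (15 - 5*3)*A + r = (15 - 15)*A + r = 0*A + r = 0 + r = r)
S(-3, 3)*(20 + 7) = 3*(20 + 7) = 3*27 = 81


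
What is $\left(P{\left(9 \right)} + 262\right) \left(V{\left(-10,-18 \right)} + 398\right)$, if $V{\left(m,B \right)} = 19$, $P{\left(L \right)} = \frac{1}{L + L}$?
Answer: $\frac{655663}{6} \approx 1.0928 \cdot 10^{5}$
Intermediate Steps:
$P{\left(L \right)} = \frac{1}{2 L}$
$\left(P{\left(9 \right)} + 262\right) \left(V{\left(-10,-18 \right)} + 398\right) = \left(\frac{1}{2 \cdot 9} + 262\right) \left(19 + 398\right) = \left(\frac{1}{2} \cdot \frac{1}{9} + 262\right) 417 = \left(\frac{1}{18} + 262\right) 417 = \frac{4717}{18} \cdot 417 = \frac{655663}{6}$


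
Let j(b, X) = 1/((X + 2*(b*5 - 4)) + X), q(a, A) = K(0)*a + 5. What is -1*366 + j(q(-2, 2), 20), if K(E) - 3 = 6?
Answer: -35869/98 ≈ -366.01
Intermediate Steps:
K(E) = 9 (K(E) = 3 + 6 = 9)
q(a, A) = 5 + 9*a (q(a, A) = 9*a + 5 = 5 + 9*a)
j(b, X) = 1/(-8 + 2*X + 10*b) (j(b, X) = 1/((X + 2*(5*b - 4)) + X) = 1/((X + 2*(-4 + 5*b)) + X) = 1/((X + (-8 + 10*b)) + X) = 1/((-8 + X + 10*b) + X) = 1/(-8 + 2*X + 10*b))
-1*366 + j(q(-2, 2), 20) = -1*366 + 1/(2*(-4 + 20 + 5*(5 + 9*(-2)))) = -366 + 1/(2*(-4 + 20 + 5*(5 - 18))) = -366 + 1/(2*(-4 + 20 + 5*(-13))) = -366 + 1/(2*(-4 + 20 - 65)) = -366 + (1/2)/(-49) = -366 + (1/2)*(-1/49) = -366 - 1/98 = -35869/98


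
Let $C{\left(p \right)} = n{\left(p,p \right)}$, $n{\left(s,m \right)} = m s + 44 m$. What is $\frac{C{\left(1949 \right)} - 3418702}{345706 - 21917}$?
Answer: $\frac{465655}{323789} \approx 1.4381$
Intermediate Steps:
$n{\left(s,m \right)} = 44 m + m s$
$C{\left(p \right)} = p \left(44 + p\right)$
$\frac{C{\left(1949 \right)} - 3418702}{345706 - 21917} = \frac{1949 \left(44 + 1949\right) - 3418702}{345706 - 21917} = \frac{1949 \cdot 1993 - 3418702}{323789} = \left(3884357 - 3418702\right) \frac{1}{323789} = 465655 \cdot \frac{1}{323789} = \frac{465655}{323789}$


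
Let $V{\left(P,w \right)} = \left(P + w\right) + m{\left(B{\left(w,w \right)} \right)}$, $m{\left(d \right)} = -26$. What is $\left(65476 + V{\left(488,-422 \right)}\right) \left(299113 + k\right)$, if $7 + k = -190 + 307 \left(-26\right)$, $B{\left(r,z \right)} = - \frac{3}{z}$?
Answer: $19060831944$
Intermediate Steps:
$k = -8179$ ($k = -7 + \left(-190 + 307 \left(-26\right)\right) = -7 - 8172 = -8179$)
$V{\left(P,w \right)} = -26 + P + w$ ($V{\left(P,w \right)} = \left(P + w\right) - 26 = -26 + P + w$)
$\left(65476 + V{\left(488,-422 \right)}\right) \left(299113 + k\right) = \left(65476 - -40\right) \left(299113 - 8179\right) = \left(65476 + 40\right) 290934 = 65516 \cdot 290934 = 19060831944$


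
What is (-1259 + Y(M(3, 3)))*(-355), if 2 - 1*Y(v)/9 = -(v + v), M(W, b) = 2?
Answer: 427775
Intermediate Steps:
Y(v) = 18 + 18*v (Y(v) = 18 - (-9)*(v + v) = 18 - (-9)*2*v = 18 - (-18)*v = 18 + 18*v)
(-1259 + Y(M(3, 3)))*(-355) = (-1259 + (18 + 18*2))*(-355) = (-1259 + (18 + 36))*(-355) = (-1259 + 54)*(-355) = -1205*(-355) = 427775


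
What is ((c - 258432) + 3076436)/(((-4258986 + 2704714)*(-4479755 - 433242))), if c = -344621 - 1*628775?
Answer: 57644/238629177287 ≈ 2.4156e-7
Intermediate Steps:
c = -973396 (c = -344621 - 628775 = -973396)
((c - 258432) + 3076436)/(((-4258986 + 2704714)*(-4479755 - 433242))) = ((-973396 - 258432) + 3076436)/(((-4258986 + 2704714)*(-4479755 - 433242))) = (-1231828 + 3076436)/((-1554272*(-4912997))) = 1844608/7636133673184 = 1844608*(1/7636133673184) = 57644/238629177287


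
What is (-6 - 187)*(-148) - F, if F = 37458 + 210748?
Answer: -219642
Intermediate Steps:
F = 248206
(-6 - 187)*(-148) - F = (-6 - 187)*(-148) - 1*248206 = -193*(-148) - 248206 = 28564 - 248206 = -219642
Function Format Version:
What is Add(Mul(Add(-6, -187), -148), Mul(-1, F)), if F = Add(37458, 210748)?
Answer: -219642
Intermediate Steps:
F = 248206
Add(Mul(Add(-6, -187), -148), Mul(-1, F)) = Add(Mul(Add(-6, -187), -148), Mul(-1, 248206)) = Add(Mul(-193, -148), -248206) = Add(28564, -248206) = -219642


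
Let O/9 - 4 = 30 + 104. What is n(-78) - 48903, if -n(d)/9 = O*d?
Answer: 822981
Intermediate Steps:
O = 1242 (O = 36 + 9*(30 + 104) = 36 + 9*134 = 36 + 1206 = 1242)
n(d) = -11178*d
n(-78) - 48903 = -11178*(-78) - 48903 = 871884 - 48903 = 822981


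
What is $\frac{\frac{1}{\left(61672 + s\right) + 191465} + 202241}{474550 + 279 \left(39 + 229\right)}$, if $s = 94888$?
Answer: $\frac{35192462013}{95588894525} \approx 0.36816$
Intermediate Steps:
$\frac{\frac{1}{\left(61672 + s\right) + 191465} + 202241}{474550 + 279 \left(39 + 229\right)} = \frac{\frac{1}{\left(61672 + 94888\right) + 191465} + 202241}{474550 + 279 \left(39 + 229\right)} = \frac{\frac{1}{156560 + 191465} + 202241}{474550 + 279 \cdot 268} = \frac{\frac{1}{348025} + 202241}{474550 + 74772} = \frac{\frac{1}{348025} + 202241}{549322} = \frac{70384924026}{348025} \cdot \frac{1}{549322} = \frac{35192462013}{95588894525}$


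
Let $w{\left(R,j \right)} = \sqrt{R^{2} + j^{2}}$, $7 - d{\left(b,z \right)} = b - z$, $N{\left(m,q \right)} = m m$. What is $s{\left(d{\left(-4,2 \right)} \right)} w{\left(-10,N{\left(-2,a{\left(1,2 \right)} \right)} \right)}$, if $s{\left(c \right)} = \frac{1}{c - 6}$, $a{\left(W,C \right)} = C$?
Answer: $\frac{2 \sqrt{29}}{7} \approx 1.5386$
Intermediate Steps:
$N{\left(m,q \right)} = m^{2}$
$d{\left(b,z \right)} = 7 + z - b$ ($d{\left(b,z \right)} = 7 - \left(b - z\right) = 7 + z - b$)
$s{\left(c \right)} = \frac{1}{-6 + c}$
$s{\left(d{\left(-4,2 \right)} \right)} w{\left(-10,N{\left(-2,a{\left(1,2 \right)} \right)} \right)} = \frac{\sqrt{\left(-10\right)^{2} + \left(\left(-2\right)^{2}\right)^{2}}}{-6 + \left(7 + 2 - -4\right)} = \frac{\sqrt{100 + 4^{2}}}{-6 + \left(7 + 2 + 4\right)} = \frac{\sqrt{100 + 16}}{-6 + 13} = \frac{\sqrt{116}}{7} = \frac{2 \sqrt{29}}{7}$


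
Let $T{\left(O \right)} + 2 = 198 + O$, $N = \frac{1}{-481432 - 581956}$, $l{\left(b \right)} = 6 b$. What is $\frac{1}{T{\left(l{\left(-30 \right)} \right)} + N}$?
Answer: $\frac{1063388}{17014207} \approx 0.0625$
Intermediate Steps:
$N = - \frac{1}{1063388}$ ($N = \frac{1}{-1063388} = - \frac{1}{1063388} \approx -9.4039 \cdot 10^{-7}$)
$T{\left(O \right)} = 196 + O$ ($T{\left(O \right)} = -2 + \left(198 + O\right) = 196 + O$)
$\frac{1}{T{\left(l{\left(-30 \right)} \right)} + N} = \frac{1}{\left(196 + 6 \left(-30\right)\right) - \frac{1}{1063388}} = \frac{1}{\left(196 - 180\right) - \frac{1}{1063388}} = \frac{1}{16 - \frac{1}{1063388}} = \frac{1}{\frac{17014207}{1063388}} = \frac{1063388}{17014207}$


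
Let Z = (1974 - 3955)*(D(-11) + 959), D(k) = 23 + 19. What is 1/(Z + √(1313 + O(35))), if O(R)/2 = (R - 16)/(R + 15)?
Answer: -7082075/14043620160883 - 10*√8211/98305341126181 ≈ -5.0430e-7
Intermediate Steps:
D(k) = 42
O(R) = 2*(-16 + R)/(15 + R) (O(R) = 2*((R - 16)/(R + 15)) = 2*((-16 + R)/(15 + R)) = 2*(-16 + R)/(15 + R))
Z = -1982981 (Z = (1974 - 3955)*(42 + 959) = -1981*1001 = -1982981)
1/(Z + √(1313 + O(35))) = 1/(-1982981 + √(1313 + 2*(-16 + 35)/(15 + 35))) = 1/(-1982981 + √(1313 + 2*19/50)) = 1/(-1982981 + √(1313 + 2*(1/50)*19)) = 1/(-1982981 + √(1313 + 19/25)) = 1/(-1982981 + √(32844/25)) = 1/(-1982981 + 2*√8211/5)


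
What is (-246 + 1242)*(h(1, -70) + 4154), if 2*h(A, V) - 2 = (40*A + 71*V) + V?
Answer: 1648380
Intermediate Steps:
h(A, V) = 1 + 20*A + 36*V (h(A, V) = 1 + ((40*A + 71*V) + V)/2 = 1 + (40*A + 72*V)/2 = 1 + (20*A + 36*V) = 1 + 20*A + 36*V)
(-246 + 1242)*(h(1, -70) + 4154) = (-246 + 1242)*((1 + 20*1 + 36*(-70)) + 4154) = 996*((1 + 20 - 2520) + 4154) = 996*(-2499 + 4154) = 996*1655 = 1648380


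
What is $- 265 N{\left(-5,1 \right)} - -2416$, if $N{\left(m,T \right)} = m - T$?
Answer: $4006$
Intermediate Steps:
$- 265 N{\left(-5,1 \right)} - -2416 = - 265 \left(-5 - 1\right) - -2416 = - 265 \left(-5 - 1\right) + 2416 = \left(-265\right) \left(-6\right) + 2416 = 1590 + 2416 = 4006$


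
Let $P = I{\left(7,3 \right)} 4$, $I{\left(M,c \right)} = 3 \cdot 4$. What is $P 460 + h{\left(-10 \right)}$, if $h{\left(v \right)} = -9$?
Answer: $22071$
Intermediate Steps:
$I{\left(M,c \right)} = 12$
$P = 48$ ($P = 12 \cdot 4 = 48$)
$P 460 + h{\left(-10 \right)} = 48 \cdot 460 - 9 = 22080 - 9 = 22071$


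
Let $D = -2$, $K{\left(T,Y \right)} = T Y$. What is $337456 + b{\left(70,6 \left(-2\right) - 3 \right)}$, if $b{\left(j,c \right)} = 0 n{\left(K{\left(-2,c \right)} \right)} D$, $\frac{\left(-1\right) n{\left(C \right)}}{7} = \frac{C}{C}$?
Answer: $337456$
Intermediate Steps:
$n{\left(C \right)} = -7$ ($n{\left(C \right)} = - 7 \frac{C}{C} = \left(-7\right) 1 = -7$)
$b{\left(j,c \right)} = 0$ ($b{\left(j,c \right)} = 0 \left(-7\right) \left(-2\right) = 0 \left(-2\right) = 0$)
$337456 + b{\left(70,6 \left(-2\right) - 3 \right)} = 337456 + 0 = 337456$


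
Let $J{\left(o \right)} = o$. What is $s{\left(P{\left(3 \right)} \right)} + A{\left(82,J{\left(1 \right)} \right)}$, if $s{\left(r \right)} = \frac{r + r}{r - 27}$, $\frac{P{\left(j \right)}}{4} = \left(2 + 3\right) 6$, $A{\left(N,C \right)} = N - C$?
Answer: $\frac{2591}{31} \approx 83.581$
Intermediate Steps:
$P{\left(j \right)} = 120$ ($P{\left(j \right)} = 4 \left(2 + 3\right) 6 = 4 \cdot 5 \cdot 6 = 4 \cdot 30 = 120$)
$s{\left(r \right)} = \frac{2 r}{-27 + r}$
$s{\left(P{\left(3 \right)} \right)} + A{\left(82,J{\left(1 \right)} \right)} = 2 \cdot 120 \frac{1}{-27 + 120} + \left(82 - 1\right) = 2 \cdot 120 \cdot \frac{1}{93} + \left(82 - 1\right) = 2 \cdot 120 \cdot \frac{1}{93} + 81 = \frac{80}{31} + 81 = \frac{2591}{31}$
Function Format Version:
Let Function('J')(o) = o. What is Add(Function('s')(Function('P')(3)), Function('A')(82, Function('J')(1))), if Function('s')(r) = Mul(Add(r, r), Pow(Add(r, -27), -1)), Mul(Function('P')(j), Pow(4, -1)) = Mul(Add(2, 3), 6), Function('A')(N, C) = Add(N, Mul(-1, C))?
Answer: Rational(2591, 31) ≈ 83.581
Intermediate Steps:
Function('P')(j) = 120 (Function('P')(j) = Mul(4, Mul(Add(2, 3), 6)) = Mul(4, Mul(5, 6)) = Mul(4, 30) = 120)
Function('s')(r) = Mul(2, r, Pow(Add(-27, r), -1)) (Function('s')(r) = Mul(Mul(2, r), Pow(Add(-27, r), -1)) = Mul(2, r, Pow(Add(-27, r), -1)))
Add(Function('s')(Function('P')(3)), Function('A')(82, Function('J')(1))) = Add(Mul(2, 120, Pow(Add(-27, 120), -1)), Add(82, Mul(-1, 1))) = Add(Mul(2, 120, Pow(93, -1)), Add(82, -1)) = Add(Mul(2, 120, Rational(1, 93)), 81) = Add(Rational(80, 31), 81) = Rational(2591, 31)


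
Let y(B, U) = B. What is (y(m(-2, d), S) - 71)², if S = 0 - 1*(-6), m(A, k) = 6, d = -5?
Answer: 4225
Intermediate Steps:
S = 6 (S = 0 + 6 = 6)
(y(m(-2, d), S) - 71)² = (6 - 71)² = (-65)² = 4225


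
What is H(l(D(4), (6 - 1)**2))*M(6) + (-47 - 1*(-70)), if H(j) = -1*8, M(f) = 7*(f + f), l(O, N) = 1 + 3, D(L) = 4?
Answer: -649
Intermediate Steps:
l(O, N) = 4
M(f) = 14*f (M(f) = 7*(2*f) = 14*f)
H(j) = -8
H(l(D(4), (6 - 1)**2))*M(6) + (-47 - 1*(-70)) = -112*6 + (-47 - 1*(-70)) = -8*84 + (-47 + 70) = -672 + 23 = -649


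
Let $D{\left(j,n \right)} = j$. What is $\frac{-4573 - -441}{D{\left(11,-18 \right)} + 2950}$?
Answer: $- \frac{4132}{2961} \approx -1.3955$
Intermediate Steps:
$\frac{-4573 - -441}{D{\left(11,-18 \right)} + 2950} = \frac{-4573 - -441}{11 + 2950} = \frac{-4573 + 441}{2961} = \left(-4132\right) \frac{1}{2961} = - \frac{4132}{2961}$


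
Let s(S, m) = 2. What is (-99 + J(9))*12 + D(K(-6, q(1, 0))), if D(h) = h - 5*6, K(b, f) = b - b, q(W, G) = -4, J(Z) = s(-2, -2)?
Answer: -1194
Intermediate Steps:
J(Z) = 2
K(b, f) = 0
D(h) = -30 + h (D(h) = h - 30 = -30 + h)
(-99 + J(9))*12 + D(K(-6, q(1, 0))) = (-99 + 2)*12 + (-30 + 0) = -97*12 - 30 = -1164 - 30 = -1194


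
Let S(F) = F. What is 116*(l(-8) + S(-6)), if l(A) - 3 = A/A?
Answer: -232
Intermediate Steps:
l(A) = 4 (l(A) = 3 + A/A = 3 + 1 = 4)
116*(l(-8) + S(-6)) = 116*(4 - 6) = 116*(-2) = -232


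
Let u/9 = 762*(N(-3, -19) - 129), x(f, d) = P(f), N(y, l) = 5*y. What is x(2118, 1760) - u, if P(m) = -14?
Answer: 987538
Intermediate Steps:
x(f, d) = -14
u = -987552 (u = 9*(762*(5*(-3) - 129)) = 9*(762*(-15 - 129)) = 9*(762*(-144)) = 9*(-109728) = -987552)
x(2118, 1760) - u = -14 - 1*(-987552) = -14 + 987552 = 987538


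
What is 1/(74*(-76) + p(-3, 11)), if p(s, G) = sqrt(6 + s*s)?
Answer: -5624/31629361 - sqrt(15)/31629361 ≈ -0.00017793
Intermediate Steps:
p(s, G) = sqrt(6 + s**2)
1/(74*(-76) + p(-3, 11)) = 1/(74*(-76) + sqrt(6 + (-3)**2)) = 1/(-5624 + sqrt(6 + 9)) = 1/(-5624 + sqrt(15))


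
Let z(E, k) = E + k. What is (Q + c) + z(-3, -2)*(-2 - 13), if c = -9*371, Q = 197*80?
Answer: 12496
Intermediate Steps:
Q = 15760
c = -3339
(Q + c) + z(-3, -2)*(-2 - 13) = (15760 - 3339) + (-3 - 2)*(-2 - 13) = 12421 - 5*(-15) = 12421 + 75 = 12496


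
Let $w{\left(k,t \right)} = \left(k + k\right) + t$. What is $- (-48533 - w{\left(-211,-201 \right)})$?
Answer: $47910$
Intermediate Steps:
$w{\left(k,t \right)} = t + 2 k$ ($w{\left(k,t \right)} = 2 k + t = t + 2 k$)
$- (-48533 - w{\left(-211,-201 \right)}) = - (-48533 - \left(-201 + 2 \left(-211\right)\right)) = - (-48533 - \left(-201 - 422\right)) = - (-48533 - -623) = - (-48533 + 623) = \left(-1\right) \left(-47910\right) = 47910$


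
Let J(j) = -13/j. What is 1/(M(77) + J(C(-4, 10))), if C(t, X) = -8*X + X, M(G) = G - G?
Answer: 70/13 ≈ 5.3846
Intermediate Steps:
M(G) = 0
C(t, X) = -7*X
1/(M(77) + J(C(-4, 10))) = 1/(0 - 13/((-7*10))) = 1/(0 - 13/(-70)) = 1/(0 - 13*(-1/70)) = 1/(0 + 13/70) = 1/(13/70) = 70/13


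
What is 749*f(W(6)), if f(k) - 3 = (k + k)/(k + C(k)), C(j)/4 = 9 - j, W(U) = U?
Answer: 8239/3 ≈ 2746.3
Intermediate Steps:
C(j) = 36 - 4*j (C(j) = 4*(9 - j) = 36 - 4*j)
f(k) = 3 + 2*k/(36 - 3*k) (f(k) = 3 + (k + k)/(k + (36 - 4*k)) = 3 + (2*k)/(36 - 3*k) = 3 + 2*k/(36 - 3*k))
749*f(W(6)) = 749*((-108 + 7*6)/(3*(-12 + 6))) = 749*((1/3)*(-108 + 42)/(-6)) = 749*((1/3)*(-1/6)*(-66)) = 749*(11/3) = 8239/3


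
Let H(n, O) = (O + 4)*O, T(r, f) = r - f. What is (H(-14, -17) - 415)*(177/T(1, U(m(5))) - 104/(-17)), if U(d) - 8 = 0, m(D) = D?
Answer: 442514/119 ≈ 3718.6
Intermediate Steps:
U(d) = 8 (U(d) = 8 + 0 = 8)
H(n, O) = O*(4 + O) (H(n, O) = (4 + O)*O = O*(4 + O))
(H(-14, -17) - 415)*(177/T(1, U(m(5))) - 104/(-17)) = (-17*(4 - 17) - 415)*(177/(1 - 1*8) - 104/(-17)) = (-17*(-13) - 415)*(177/(1 - 8) - 104*(-1/17)) = (221 - 415)*(177/(-7) + 104/17) = -194*(177*(-⅐) + 104/17) = -194*(-177/7 + 104/17) = -194*(-2281/119) = 442514/119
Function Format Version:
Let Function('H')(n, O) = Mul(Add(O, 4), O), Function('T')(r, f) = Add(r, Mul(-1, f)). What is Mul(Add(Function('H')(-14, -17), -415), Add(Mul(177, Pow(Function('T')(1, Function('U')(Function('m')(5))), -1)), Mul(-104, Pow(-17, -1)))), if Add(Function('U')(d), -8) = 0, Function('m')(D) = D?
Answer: Rational(442514, 119) ≈ 3718.6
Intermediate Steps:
Function('U')(d) = 8 (Function('U')(d) = Add(8, 0) = 8)
Function('H')(n, O) = Mul(O, Add(4, O)) (Function('H')(n, O) = Mul(Add(4, O), O) = Mul(O, Add(4, O)))
Mul(Add(Function('H')(-14, -17), -415), Add(Mul(177, Pow(Function('T')(1, Function('U')(Function('m')(5))), -1)), Mul(-104, Pow(-17, -1)))) = Mul(Add(Mul(-17, Add(4, -17)), -415), Add(Mul(177, Pow(Add(1, Mul(-1, 8)), -1)), Mul(-104, Pow(-17, -1)))) = Mul(Add(Mul(-17, -13), -415), Add(Mul(177, Pow(Add(1, -8), -1)), Mul(-104, Rational(-1, 17)))) = Mul(Add(221, -415), Add(Mul(177, Pow(-7, -1)), Rational(104, 17))) = Mul(-194, Add(Mul(177, Rational(-1, 7)), Rational(104, 17))) = Mul(-194, Add(Rational(-177, 7), Rational(104, 17))) = Mul(-194, Rational(-2281, 119)) = Rational(442514, 119)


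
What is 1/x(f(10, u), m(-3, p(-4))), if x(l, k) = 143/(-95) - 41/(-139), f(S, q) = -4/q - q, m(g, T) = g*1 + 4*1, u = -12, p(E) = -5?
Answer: -13205/15982 ≈ -0.82624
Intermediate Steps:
m(g, T) = 4 + g (m(g, T) = g + 4 = 4 + g)
f(S, q) = -q - 4/q
x(l, k) = -15982/13205 (x(l, k) = 143*(-1/95) - 41*(-1/139) = -143/95 + 41/139 = -15982/13205)
1/x(f(10, u), m(-3, p(-4))) = 1/(-15982/13205) = -13205/15982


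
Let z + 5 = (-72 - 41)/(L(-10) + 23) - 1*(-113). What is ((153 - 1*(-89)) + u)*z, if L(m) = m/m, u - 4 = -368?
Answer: -151219/12 ≈ -12602.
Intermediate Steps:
u = -364 (u = 4 - 368 = -364)
L(m) = 1
z = 2479/24 (z = -5 + ((-72 - 41)/(1 + 23) - 1*(-113)) = -5 + (-113/24 + 113) = -5 + 2599/24 = 2479/24 ≈ 103.29)
((153 - 1*(-89)) + u)*z = ((153 - 1*(-89)) - 364)*(2479/24) = ((153 + 89) - 364)*(2479/24) = (242 - 364)*(2479/24) = -122*2479/24 = -151219/12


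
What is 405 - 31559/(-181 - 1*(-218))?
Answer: -16574/37 ≈ -447.95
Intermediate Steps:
405 - 31559/(-181 - 1*(-218)) = 405 - 31559/(-181 + 218) = 405 - 31559/37 = -16574/37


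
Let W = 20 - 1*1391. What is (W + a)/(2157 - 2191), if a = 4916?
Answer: -3545/34 ≈ -104.26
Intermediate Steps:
W = -1371 (W = 20 - 1391 = -1371)
(W + a)/(2157 - 2191) = (-1371 + 4916)/(2157 - 2191) = 3545/(-34) = 3545*(-1/34) = -3545/34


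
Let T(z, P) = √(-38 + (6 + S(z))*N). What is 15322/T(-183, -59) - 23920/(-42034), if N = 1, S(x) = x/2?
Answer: 11960/21017 - 15322*I*√494/247 ≈ 0.56906 - 1378.7*I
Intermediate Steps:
S(x) = x/2 (S(x) = x*(½) = x/2)
T(z, P) = √(-32 + z/2) (T(z, P) = √(-38 + (6 + z/2)*1) = √(-38 + (6 + z/2)) = √(-32 + z/2))
15322/T(-183, -59) - 23920/(-42034) = 15322/((√(-128 + 2*(-183))/2)) - 23920/(-42034) = 15322/((√(-128 - 366)/2)) - 23920*(-1/42034) = 15322/((√(-494)/2)) + 11960/21017 = 15322/(((I*√494)/2)) + 11960/21017 = 15322/((I*√494/2)) + 11960/21017 = 15322*(-I*√494/247) + 11960/21017 = -15322*I*√494/247 + 11960/21017 = 11960/21017 - 15322*I*√494/247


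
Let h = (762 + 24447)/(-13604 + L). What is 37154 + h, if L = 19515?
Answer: 219642503/5911 ≈ 37158.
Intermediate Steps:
h = 25209/5911 (h = (762 + 24447)/(-13604 + 19515) = 25209/5911 ≈ 4.2648)
37154 + h = 37154 + 25209/5911 = 219642503/5911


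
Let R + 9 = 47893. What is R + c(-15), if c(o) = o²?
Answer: 48109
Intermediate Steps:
R = 47884 (R = -9 + 47893 = 47884)
R + c(-15) = 47884 + (-15)² = 47884 + 225 = 48109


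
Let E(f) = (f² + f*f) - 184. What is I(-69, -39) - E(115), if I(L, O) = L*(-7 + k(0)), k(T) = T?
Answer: -25783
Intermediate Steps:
I(L, O) = -7*L (I(L, O) = L*(-7 + 0) = L*(-7) = -7*L)
E(f) = -184 + 2*f² (E(f) = (f² + f²) - 184 = 2*f² - 184 = -184 + 2*f²)
I(-69, -39) - E(115) = -7*(-69) - (-184 + 2*115²) = 483 - (-184 + 2*13225) = 483 - (-184 + 26450) = 483 - 1*26266 = 483 - 26266 = -25783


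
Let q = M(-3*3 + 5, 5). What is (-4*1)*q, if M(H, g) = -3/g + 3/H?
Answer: 27/5 ≈ 5.4000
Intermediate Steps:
q = -27/20 (q = -3/5 + 3/(-3*3 + 5) = -3*1/5 + 3/(-9 + 5) = -3/5 + 3/(-4) = -3/5 + 3*(-1/4) = -3/5 - 3/4 = -27/20 ≈ -1.3500)
(-4*1)*q = -4*1*(-27/20) = -4*(-27/20) = 27/5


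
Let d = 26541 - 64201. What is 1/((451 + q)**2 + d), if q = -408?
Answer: -1/35811 ≈ -2.7924e-5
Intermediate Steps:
d = -37660
1/((451 + q)**2 + d) = 1/((451 - 408)**2 - 37660) = 1/(43**2 - 37660) = 1/(1849 - 37660) = 1/(-35811) = -1/35811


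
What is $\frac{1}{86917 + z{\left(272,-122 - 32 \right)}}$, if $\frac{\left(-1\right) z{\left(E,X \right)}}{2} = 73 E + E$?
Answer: $\frac{1}{46661} \approx 2.1431 \cdot 10^{-5}$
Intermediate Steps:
$z{\left(E,X \right)} = - 148 E$ ($z{\left(E,X \right)} = - 2 \left(73 E + E\right) = - 2 \cdot 74 E = - 148 E$)
$\frac{1}{86917 + z{\left(272,-122 - 32 \right)}} = \frac{1}{86917 - 40256} = \frac{1}{46661}$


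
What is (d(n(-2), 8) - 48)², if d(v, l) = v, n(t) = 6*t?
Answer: 3600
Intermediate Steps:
(d(n(-2), 8) - 48)² = (6*(-2) - 48)² = (-12 - 48)² = (-60)² = 3600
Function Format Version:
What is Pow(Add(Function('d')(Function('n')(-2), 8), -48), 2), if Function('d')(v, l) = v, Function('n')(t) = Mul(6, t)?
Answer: 3600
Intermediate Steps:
Pow(Add(Function('d')(Function('n')(-2), 8), -48), 2) = Pow(Add(Mul(6, -2), -48), 2) = Pow(Add(-12, -48), 2) = Pow(-60, 2) = 3600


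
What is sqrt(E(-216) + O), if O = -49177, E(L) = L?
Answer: I*sqrt(49393) ≈ 222.25*I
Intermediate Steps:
sqrt(E(-216) + O) = sqrt(-216 - 49177) = sqrt(-49393) = I*sqrt(49393)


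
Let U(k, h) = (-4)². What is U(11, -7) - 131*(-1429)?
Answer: 187215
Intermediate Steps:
U(k, h) = 16
U(11, -7) - 131*(-1429) = 16 - 131*(-1429) = 16 + 187199 = 187215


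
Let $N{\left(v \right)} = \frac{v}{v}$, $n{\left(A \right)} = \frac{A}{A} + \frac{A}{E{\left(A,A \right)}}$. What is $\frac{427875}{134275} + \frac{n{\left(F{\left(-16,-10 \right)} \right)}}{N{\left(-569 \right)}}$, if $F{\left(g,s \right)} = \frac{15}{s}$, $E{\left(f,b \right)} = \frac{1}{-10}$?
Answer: $\frac{103051}{5371} \approx 19.187$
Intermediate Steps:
$E{\left(f,b \right)} = - \frac{1}{10}$
$n{\left(A \right)} = 1 - 10 A$ ($n{\left(A \right)} = \frac{A}{A} + \frac{A}{- \frac{1}{10}} = 1 + A \left(-10\right) = 1 - 10 A$)
$N{\left(v \right)} = 1$
$\frac{427875}{134275} + \frac{n{\left(F{\left(-16,-10 \right)} \right)}}{N{\left(-569 \right)}} = \frac{427875}{134275} + \frac{1 - 10 \frac{15}{-10}}{1} = 427875 \cdot \frac{1}{134275} + \left(1 - 10 \cdot 15 \left(- \frac{1}{10}\right)\right) 1 = \frac{17115}{5371} + \left(1 - -15\right) 1 = \frac{17115}{5371} + \left(1 + 15\right) 1 = \frac{17115}{5371} + 16 \cdot 1 = \frac{17115}{5371} + 16 = \frac{103051}{5371}$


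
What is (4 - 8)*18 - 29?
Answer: -101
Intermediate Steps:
(4 - 8)*18 - 29 = -4*18 - 29 = -72 - 29 = -101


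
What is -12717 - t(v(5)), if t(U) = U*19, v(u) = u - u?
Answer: -12717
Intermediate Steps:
v(u) = 0
t(U) = 19*U
-12717 - t(v(5)) = -12717 - 19*0 = -12717 - 1*0 = -12717 + 0 = -12717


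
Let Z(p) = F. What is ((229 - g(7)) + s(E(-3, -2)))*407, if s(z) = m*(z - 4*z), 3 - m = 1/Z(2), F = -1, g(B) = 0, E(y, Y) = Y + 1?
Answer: 98087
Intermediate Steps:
E(y, Y) = 1 + Y
Z(p) = -1
m = 4 (m = 3 - 1/(-1) = 3 - 1*(-1) = 3 + 1 = 4)
s(z) = -12*z (s(z) = 4*(z - 4*z) = 4*(-3*z) = -12*z)
((229 - g(7)) + s(E(-3, -2)))*407 = ((229 - 1*0) - 12*(1 - 2))*407 = ((229 + 0) - 12*(-1))*407 = (229 + 12)*407 = 241*407 = 98087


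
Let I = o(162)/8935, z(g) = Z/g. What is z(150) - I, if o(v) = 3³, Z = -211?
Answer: -377867/268050 ≈ -1.4097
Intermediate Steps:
o(v) = 27
z(g) = -211/g
I = 27/8935 ≈ 0.0030218
z(150) - I = -211/150 - 1*27/8935 = -211*1/150 - 27/8935 = -211/150 - 27/8935 = -377867/268050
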